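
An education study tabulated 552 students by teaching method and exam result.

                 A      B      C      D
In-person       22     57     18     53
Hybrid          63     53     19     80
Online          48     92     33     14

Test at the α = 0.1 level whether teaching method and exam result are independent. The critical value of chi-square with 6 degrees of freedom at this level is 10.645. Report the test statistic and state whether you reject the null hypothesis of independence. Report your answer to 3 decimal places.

Row totals: 150, 215, 187. Column totals: 133, 202, 70, 147. Grand total N = 552.
Expected counts (row total × column total / N):
  In-person, A: 150×133/552 = 36.14130
  In-person, B: 150×202/552 = 54.89130
  In-person, C: 150×70/552 = 19.02174
  In-person, D: 150×147/552 = 39.94565
  Hybrid, A: 215×133/552 = 51.80254
  Hybrid, B: 215×202/552 = 78.67754
  Hybrid, C: 215×70/552 = 27.26449
  Hybrid, D: 215×147/552 = 57.25543
  Online, A: 187×133/552 = 45.05616
  Online, B: 187×202/552 = 68.43116
  Online, C: 187×70/552 = 23.71377
  Online, D: 187×147/552 = 49.79891
Contributions (O − E)²/E:
  (22 − 36.14130)²/36.14130 = 5.5332
  (57 − 54.89130)²/54.89130 = 0.0810
  (18 − 19.02174)²/19.02174 = 0.0549
  (53 − 39.94565)²/39.94565 = 4.2662
  (63 − 51.80254)²/51.80254 = 2.4204
  (53 − 78.67754)²/78.67754 = 8.3802
  (19 − 27.26449)²/27.26449 = 2.5052
  (80 − 57.25543)²/57.25543 = 9.0352
  (48 − 45.05616)²/45.05616 = 0.1923
  (92 − 68.43116)²/68.43116 = 8.1175
  (33 − 23.71377)²/23.71377 = 3.6365
  (14 − 49.79891)²/49.79891 = 25.7347
χ² = 5.5332 + 0.0810 + 0.0549 + 4.2662 + 2.4204 + 8.3802 + 2.5052 + 9.0352 + 0.1923 + 8.1175 + 3.6365 + 25.7347 = 69.957
df = (3−1)(4−1) = 6. Since 69.957 > 10.645, reject the null hypothesis of independence at α = 0.1.

69.957; reject H₀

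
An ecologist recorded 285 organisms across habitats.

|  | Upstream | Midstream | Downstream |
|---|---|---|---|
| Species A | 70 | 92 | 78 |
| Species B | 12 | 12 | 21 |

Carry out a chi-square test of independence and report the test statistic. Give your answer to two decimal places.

3.69

Row totals: 240, 45. Column totals: 82, 104, 99. Grand total N = 285.
Expected counts (row total × column total / N):
  Species A, Upstream: 240×82/285 = 69.0526
  Species A, Midstream: 240×104/285 = 87.5789
  Species A, Downstream: 240×99/285 = 83.3684
  Species B, Upstream: 45×82/285 = 12.9474
  Species B, Midstream: 45×104/285 = 16.4211
  Species B, Downstream: 45×99/285 = 15.6316
Contributions (O − E)²/E:
  (70 − 69.0526)²/69.0526 = 0.0130
  (92 − 87.5789)²/87.5789 = 0.2232
  (78 − 83.3684)²/83.3684 = 0.3457
  (12 − 12.9474)²/12.9474 = 0.0693
  (12 − 16.4211)²/16.4211 = 1.1903
  (21 − 15.6316)²/15.6316 = 1.8437
χ² = 0.0130 + 0.2232 + 0.3457 + 0.0693 + 1.1903 + 1.8437 = 3.69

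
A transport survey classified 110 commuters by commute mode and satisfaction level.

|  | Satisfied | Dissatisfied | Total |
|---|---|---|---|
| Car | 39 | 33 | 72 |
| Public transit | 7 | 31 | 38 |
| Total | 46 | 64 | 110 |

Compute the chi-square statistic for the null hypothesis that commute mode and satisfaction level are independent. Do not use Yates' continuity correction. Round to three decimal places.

Grand total N = 110.
Expected counts (row total × column total / N):
  Car, Satisfied: 72×46/110 = 30.1091
  Car, Dissatisfied: 72×64/110 = 41.8909
  Public transit, Satisfied: 38×46/110 = 15.8909
  Public transit, Dissatisfied: 38×64/110 = 22.1091
Contributions (O − E)²/E:
  (39 − 30.1091)²/30.1091 = 2.6254
  (33 − 41.8909)²/41.8909 = 1.8870
  (7 − 15.8909)²/15.8909 = 4.9744
  (31 − 22.1091)²/22.1091 = 3.5754
χ² = 2.6254 + 1.8870 + 4.9744 + 3.5754 = 13.062

13.062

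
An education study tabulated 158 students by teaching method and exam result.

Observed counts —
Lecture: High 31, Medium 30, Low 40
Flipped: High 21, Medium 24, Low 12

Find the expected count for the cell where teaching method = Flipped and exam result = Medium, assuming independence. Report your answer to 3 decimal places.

19.481

Row total (Flipped) = 57; column total (Medium) = 54; grand total N = 158.
Expected count = (row total × column total) / N = 57 × 54 / 158 = 19.481.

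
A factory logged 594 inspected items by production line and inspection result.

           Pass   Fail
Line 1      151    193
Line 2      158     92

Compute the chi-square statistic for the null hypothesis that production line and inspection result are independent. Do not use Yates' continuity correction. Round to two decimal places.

Row totals: 344, 250. Column totals: 309, 285. Grand total N = 594.
Expected counts (row total × column total / N):
  Line 1, Pass: 344×309/594 = 178.949
  Line 1, Fail: 344×285/594 = 165.051
  Line 2, Pass: 250×309/594 = 130.051
  Line 2, Fail: 250×285/594 = 119.949
Contributions (O − E)²/E:
  (151 − 178.949)²/178.949 = 4.3652
  (193 − 165.051)²/165.051 = 4.7328
  (158 − 130.051)²/130.051 = 6.0065
  (92 − 119.949)²/119.949 = 6.5123
χ² = 4.3652 + 4.7328 + 6.0065 + 6.5123 = 21.62

21.62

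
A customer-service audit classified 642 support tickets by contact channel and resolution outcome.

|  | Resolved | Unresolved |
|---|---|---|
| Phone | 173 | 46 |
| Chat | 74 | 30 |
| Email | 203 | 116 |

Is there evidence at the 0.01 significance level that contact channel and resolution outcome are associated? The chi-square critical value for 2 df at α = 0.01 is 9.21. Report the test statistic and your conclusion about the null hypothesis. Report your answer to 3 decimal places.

14.680; reject H₀

Row totals: 219, 104, 319. Column totals: 450, 192. Grand total N = 642.
Expected counts (row total × column total / N):
  Phone, Resolved: 219×450/642 = 153.5047
  Phone, Unresolved: 219×192/642 = 65.4953
  Chat, Resolved: 104×450/642 = 72.8972
  Chat, Unresolved: 104×192/642 = 31.1028
  Email, Resolved: 319×450/642 = 223.5981
  Email, Unresolved: 319×192/642 = 95.4019
Contributions (O − E)²/E:
  (173 − 153.5047)²/153.5047 = 2.4759
  (46 − 65.4953)²/65.4953 = 5.8030
  (74 − 72.8972)²/72.8972 = 0.0167
  (30 − 31.1028)²/31.1028 = 0.0391
  (203 − 223.5981)²/223.5981 = 1.8975
  (116 − 95.4019)²/95.4019 = 4.4473
χ² = 2.4759 + 5.8030 + 0.0167 + 0.0391 + 1.8975 + 4.4473 = 14.680
df = (3−1)(2−1) = 2. Since 14.680 > 9.21, reject the null hypothesis of independence at α = 0.01.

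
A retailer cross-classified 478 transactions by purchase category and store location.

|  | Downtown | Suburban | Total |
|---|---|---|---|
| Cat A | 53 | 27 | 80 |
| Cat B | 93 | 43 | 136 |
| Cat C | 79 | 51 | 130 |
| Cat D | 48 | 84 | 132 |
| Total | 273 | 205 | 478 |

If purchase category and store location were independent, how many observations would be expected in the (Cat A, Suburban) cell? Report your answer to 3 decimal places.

Row total (Cat A) = 80; column total (Suburban) = 205; grand total N = 478.
Expected count = (row total × column total) / N = 80 × 205 / 478 = 34.310.

34.310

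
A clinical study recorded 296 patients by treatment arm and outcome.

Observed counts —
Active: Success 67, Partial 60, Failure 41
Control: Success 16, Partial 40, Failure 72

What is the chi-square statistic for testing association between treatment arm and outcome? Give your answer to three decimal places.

Row totals: 168, 128. Column totals: 83, 100, 113. Grand total N = 296.
Expected counts (row total × column total / N):
  Active, Success: 168×83/296 = 47.1081
  Active, Partial: 168×100/296 = 56.7568
  Active, Failure: 168×113/296 = 64.1351
  Control, Success: 128×83/296 = 35.8919
  Control, Partial: 128×100/296 = 43.2432
  Control, Failure: 128×113/296 = 48.8649
Contributions (O − E)²/E:
  (67 − 47.1081)²/47.1081 = 8.3996
  (60 − 56.7568)²/56.7568 = 0.1853
  (41 − 64.1351)²/64.1351 = 8.3454
  (16 − 35.8919)²/35.8919 = 11.0244
  (40 − 43.2432)²/43.2432 = 0.2432
  (72 − 48.8649)²/48.8649 = 10.9533
χ² = 8.3996 + 0.1853 + 8.3454 + 11.0244 + 0.2432 + 10.9533 = 39.151

39.151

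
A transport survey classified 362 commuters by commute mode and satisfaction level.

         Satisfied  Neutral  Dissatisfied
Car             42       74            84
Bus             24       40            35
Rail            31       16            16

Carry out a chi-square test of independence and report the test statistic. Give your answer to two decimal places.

20.80

Row totals: 200, 99, 63. Column totals: 97, 130, 135. Grand total N = 362.
Expected counts (row total × column total / N):
  Car, Satisfied: 200×97/362 = 53.591
  Car, Neutral: 200×130/362 = 71.823
  Car, Dissatisfied: 200×135/362 = 74.586
  Bus, Satisfied: 99×97/362 = 26.528
  Bus, Neutral: 99×130/362 = 35.552
  Bus, Dissatisfied: 99×135/362 = 36.920
  Rail, Satisfied: 63×97/362 = 16.881
  Rail, Neutral: 63×130/362 = 22.624
  Rail, Dissatisfied: 63×135/362 = 23.494
Contributions (O − E)²/E:
  (42 − 53.591)²/53.591 = 2.5070
  (74 − 71.823)²/71.823 = 0.0660
  (84 − 74.586)²/74.586 = 1.1882
  (24 − 26.528)²/26.528 = 0.2409
  (40 − 35.552)²/35.552 = 0.5565
  (35 − 36.920)²/36.920 = 0.0998
  (31 − 16.881)²/16.881 = 11.8089
  (16 − 22.624)²/22.624 = 1.9394
  (16 − 23.494)²/23.494 = 2.3904
χ² = 2.5070 + 0.0660 + 1.1882 + 0.2409 + 0.5565 + 0.0998 + 11.8089 + 1.9394 + 2.3904 = 20.80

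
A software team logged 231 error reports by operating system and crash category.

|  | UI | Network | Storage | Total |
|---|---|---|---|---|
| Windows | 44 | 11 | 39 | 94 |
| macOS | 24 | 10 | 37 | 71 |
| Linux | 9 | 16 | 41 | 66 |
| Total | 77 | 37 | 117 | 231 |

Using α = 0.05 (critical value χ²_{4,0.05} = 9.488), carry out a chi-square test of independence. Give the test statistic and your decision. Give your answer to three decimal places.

Grand total N = 231.
Expected counts (row total × column total / N):
  Windows, UI: 94×77/231 = 31.3333
  Windows, Network: 94×37/231 = 15.0563
  Windows, Storage: 94×117/231 = 47.6104
  macOS, UI: 71×77/231 = 23.6667
  macOS, Network: 71×37/231 = 11.3723
  macOS, Storage: 71×117/231 = 35.9610
  Linux, UI: 66×77/231 = 22.0000
  Linux, Network: 66×37/231 = 10.5714
  Linux, Storage: 66×117/231 = 33.4286
Contributions (O − E)²/E:
  (44 − 31.3333)²/31.3333 = 5.1206
  (11 − 15.0563)²/15.0563 = 1.0928
  (39 − 47.6104)²/47.6104 = 1.5572
  (24 − 23.6667)²/23.6667 = 0.0047
  (10 − 11.3723)²/11.3723 = 0.1656
  (37 − 35.9610)²/35.9610 = 0.0300
  (9 − 22.0000)²/22.0000 = 7.6818
  (16 − 10.5714)²/10.5714 = 2.7877
  (41 − 33.4286)²/33.4286 = 1.7149
χ² = 5.1206 + 1.0928 + 1.5572 + 0.0047 + 0.1656 + 0.0300 + 7.6818 + 2.7877 + 1.7149 = 20.155
df = (3−1)(3−1) = 4. Since 20.155 > 9.488, reject the null hypothesis of independence at α = 0.05.

20.155; reject H₀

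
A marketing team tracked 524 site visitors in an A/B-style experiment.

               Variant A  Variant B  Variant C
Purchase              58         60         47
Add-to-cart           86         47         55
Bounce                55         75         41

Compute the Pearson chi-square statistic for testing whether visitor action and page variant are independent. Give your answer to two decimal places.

Row totals: 165, 188, 171. Column totals: 199, 182, 143. Grand total N = 524.
Expected counts (row total × column total / N):
  Purchase, Variant A: 165×199/524 = 62.662
  Purchase, Variant B: 165×182/524 = 57.309
  Purchase, Variant C: 165×143/524 = 45.029
  Add-to-cart, Variant A: 188×199/524 = 71.397
  Add-to-cart, Variant B: 188×182/524 = 65.298
  Add-to-cart, Variant C: 188×143/524 = 51.305
  Bounce, Variant A: 171×199/524 = 64.941
  Bounce, Variant B: 171×182/524 = 59.393
  Bounce, Variant C: 171×143/524 = 46.666
Contributions (O − E)²/E:
  (58 − 62.662)²/62.662 = 0.3468
  (60 − 57.309)²/57.309 = 0.1264
  (47 − 45.029)²/45.029 = 0.0863
  (86 − 71.397)²/71.397 = 2.9868
  (47 − 65.298)²/65.298 = 5.1275
  (55 − 51.305)²/51.305 = 0.2661
  (55 − 64.941)²/64.941 = 1.5217
  (75 − 59.393)²/59.393 = 4.1011
  (41 − 46.666)²/46.666 = 0.6879
χ² = 0.3468 + 0.1264 + 0.0863 + 2.9868 + 5.1275 + 0.2661 + 1.5217 + 4.1011 + 0.6879 = 15.25

15.25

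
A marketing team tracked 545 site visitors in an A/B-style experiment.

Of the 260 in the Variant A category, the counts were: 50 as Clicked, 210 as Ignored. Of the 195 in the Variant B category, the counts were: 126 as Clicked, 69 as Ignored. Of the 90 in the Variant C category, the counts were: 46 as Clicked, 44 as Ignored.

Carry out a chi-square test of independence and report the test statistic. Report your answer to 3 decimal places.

99.880

Row totals: 260, 195, 90. Column totals: 222, 323. Grand total N = 545.
Expected counts (row total × column total / N):
  Variant A, Clicked: 260×222/545 = 105.9083
  Variant A, Ignored: 260×323/545 = 154.0917
  Variant B, Clicked: 195×222/545 = 79.4312
  Variant B, Ignored: 195×323/545 = 115.5688
  Variant C, Clicked: 90×222/545 = 36.6606
  Variant C, Ignored: 90×323/545 = 53.3394
Contributions (O − E)²/E:
  (50 − 105.9083)²/105.9083 = 29.5136
  (210 − 154.0917)²/154.0917 = 20.2849
  (126 − 79.4312)²/79.4312 = 27.3023
  (69 − 115.5688)²/115.5688 = 18.7650
  (46 − 36.6606)²/36.6606 = 2.3792
  (44 − 53.3394)²/53.3394 = 1.6353
χ² = 29.5136 + 20.2849 + 27.3023 + 18.7650 + 2.3792 + 1.6353 = 99.880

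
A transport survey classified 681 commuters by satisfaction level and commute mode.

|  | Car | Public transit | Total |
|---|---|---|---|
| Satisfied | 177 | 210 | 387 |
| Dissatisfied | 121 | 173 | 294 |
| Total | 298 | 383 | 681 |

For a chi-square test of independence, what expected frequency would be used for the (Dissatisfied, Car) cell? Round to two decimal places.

128.65

Row total (Dissatisfied) = 294; column total (Car) = 298; grand total N = 681.
Expected count = (row total × column total) / N = 294 × 298 / 681 = 128.65.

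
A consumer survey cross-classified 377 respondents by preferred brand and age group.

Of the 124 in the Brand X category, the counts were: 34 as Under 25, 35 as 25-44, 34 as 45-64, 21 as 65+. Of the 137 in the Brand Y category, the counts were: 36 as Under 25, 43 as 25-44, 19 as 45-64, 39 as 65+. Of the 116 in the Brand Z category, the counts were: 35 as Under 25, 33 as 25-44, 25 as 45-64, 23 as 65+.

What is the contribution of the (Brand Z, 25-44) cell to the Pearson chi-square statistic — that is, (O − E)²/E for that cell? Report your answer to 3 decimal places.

0.039

Row total (Brand Z) = 116; column total (25-44) = 111; N = 377.
Expected count E = 116 × 111 / 377 = 34.1538.
Contribution = (O − E)²/E = (33 − 34.1538)² / 34.1538 = 0.039.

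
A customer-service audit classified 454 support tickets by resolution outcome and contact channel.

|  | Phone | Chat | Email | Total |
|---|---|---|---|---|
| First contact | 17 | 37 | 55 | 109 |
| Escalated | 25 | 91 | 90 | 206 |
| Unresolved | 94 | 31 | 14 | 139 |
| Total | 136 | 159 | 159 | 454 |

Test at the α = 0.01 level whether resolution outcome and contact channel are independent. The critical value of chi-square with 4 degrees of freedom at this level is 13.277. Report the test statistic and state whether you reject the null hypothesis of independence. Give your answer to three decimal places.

143.112; reject H₀

Grand total N = 454.
Expected counts (row total × column total / N):
  First contact, Phone: 109×136/454 = 32.65198
  First contact, Chat: 109×159/454 = 38.17401
  First contact, Email: 109×159/454 = 38.17401
  Escalated, Phone: 206×136/454 = 61.70925
  Escalated, Chat: 206×159/454 = 72.14537
  Escalated, Email: 206×159/454 = 72.14537
  Unresolved, Phone: 139×136/454 = 41.63877
  Unresolved, Chat: 139×159/454 = 48.68062
  Unresolved, Email: 139×159/454 = 48.68062
Contributions (O − E)²/E:
  (17 − 32.65198)²/32.65198 = 7.5029
  (37 − 38.17401)²/38.17401 = 0.0361
  (55 − 38.17401)²/38.17401 = 7.4164
  (25 − 61.70925)²/61.70925 = 21.8374
  (91 − 72.14537)²/72.14537 = 4.9275
  (90 − 72.14537)²/72.14537 = 4.4187
  (94 − 41.63877)²/41.63877 = 65.8448
  (31 − 48.68062)²/48.68062 = 6.4215
  (14 − 48.68062)²/48.68062 = 24.7069
χ² = 7.5029 + 0.0361 + 7.4164 + 21.8374 + 4.9275 + 4.4187 + 65.8448 + 6.4215 + 24.7069 = 143.112
df = (3−1)(3−1) = 4. Since 143.112 > 13.277, reject the null hypothesis of independence at α = 0.01.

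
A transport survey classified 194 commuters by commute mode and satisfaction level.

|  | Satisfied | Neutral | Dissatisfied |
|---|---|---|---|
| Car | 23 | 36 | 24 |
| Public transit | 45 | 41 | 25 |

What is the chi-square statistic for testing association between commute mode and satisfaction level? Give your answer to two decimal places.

Row totals: 83, 111. Column totals: 68, 77, 49. Grand total N = 194.
Expected counts (row total × column total / N):
  Car, Satisfied: 83×68/194 = 29.093
  Car, Neutral: 83×77/194 = 32.943
  Car, Dissatisfied: 83×49/194 = 20.964
  Public transit, Satisfied: 111×68/194 = 38.907
  Public transit, Neutral: 111×77/194 = 44.057
  Public transit, Dissatisfied: 111×49/194 = 28.036
Contributions (O − E)²/E:
  (23 − 29.093)²/29.093 = 1.2761
  (36 − 32.943)²/32.943 = 0.2837
  (24 − 20.964)²/20.964 = 0.4397
  (45 − 38.907)²/38.907 = 0.9542
  (41 − 44.057)²/44.057 = 0.2121
  (25 − 28.036)²/28.036 = 0.3288
χ² = 1.2761 + 0.2837 + 0.4397 + 0.9542 + 0.2121 + 0.3288 = 3.49

3.49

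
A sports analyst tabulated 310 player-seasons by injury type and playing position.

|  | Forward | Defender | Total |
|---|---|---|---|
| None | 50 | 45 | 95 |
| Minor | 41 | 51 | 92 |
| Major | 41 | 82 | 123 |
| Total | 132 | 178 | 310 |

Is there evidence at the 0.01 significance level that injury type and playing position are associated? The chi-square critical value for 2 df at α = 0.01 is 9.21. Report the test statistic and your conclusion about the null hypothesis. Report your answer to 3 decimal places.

Grand total N = 310.
Expected counts (row total × column total / N):
  None, Forward: 95×132/310 = 40.45161
  None, Defender: 95×178/310 = 54.54839
  Minor, Forward: 92×132/310 = 39.17419
  Minor, Defender: 92×178/310 = 52.82581
  Major, Forward: 123×132/310 = 52.37419
  Major, Defender: 123×178/310 = 70.62581
Contributions (O − E)²/E:
  (50 − 40.45161)²/40.45161 = 2.2538
  (45 − 54.54839)²/54.54839 = 1.6714
  (41 − 39.17419)²/39.17419 = 0.0851
  (51 − 52.82581)²/52.82581 = 0.0631
  (41 − 52.37419)²/52.37419 = 2.4702
  (82 − 70.62581)²/70.62581 = 1.8318
χ² = 2.2538 + 1.6714 + 0.0851 + 0.0631 + 2.4702 + 1.8318 = 8.375
df = (3−1)(2−1) = 2. Since 8.375 < 9.21, fail to reject the null hypothesis of independence at α = 0.01.

8.375; fail to reject H₀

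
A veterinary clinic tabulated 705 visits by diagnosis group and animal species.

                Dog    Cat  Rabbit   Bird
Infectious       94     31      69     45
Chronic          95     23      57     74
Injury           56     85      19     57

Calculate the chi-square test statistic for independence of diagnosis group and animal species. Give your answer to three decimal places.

Row totals: 239, 249, 217. Column totals: 245, 139, 145, 176. Grand total N = 705.
Expected counts (row total × column total / N):
  Infectious, Dog: 239×245/705 = 83.0567
  Infectious, Cat: 239×139/705 = 47.1220
  Infectious, Rabbit: 239×145/705 = 49.1560
  Infectious, Bird: 239×176/705 = 59.6652
  Chronic, Dog: 249×245/705 = 86.5319
  Chronic, Cat: 249×139/705 = 49.0936
  Chronic, Rabbit: 249×145/705 = 51.2128
  Chronic, Bird: 249×176/705 = 62.1617
  Injury, Dog: 217×245/705 = 75.4113
  Injury, Cat: 217×139/705 = 42.7844
  Injury, Rabbit: 217×145/705 = 44.6312
  Injury, Bird: 217×176/705 = 54.1730
Contributions (O − E)²/E:
  (94 − 83.0567)²/83.0567 = 1.4419
  (31 − 47.1220)²/47.1220 = 5.5159
  (69 − 49.1560)²/49.1560 = 8.0109
  (45 − 59.6652)²/59.6652 = 3.6046
  (95 − 86.5319)²/86.5319 = 0.8287
  (23 − 49.0936)²/49.0936 = 13.8689
  (57 − 51.2128)²/51.2128 = 0.6540
  (74 − 62.1617)²/62.1617 = 2.2545
  (56 − 75.4113)²/75.4113 = 4.9966
  (85 − 42.7844)²/42.7844 = 41.6544
  (19 − 44.6312)²/44.6312 = 14.7197
  (57 − 54.1730)²/54.1730 = 0.1475
χ² = 1.4419 + 5.5159 + 8.0109 + 3.6046 + 0.8287 + 13.8689 + 0.6540 + 2.2545 + 4.9966 + 41.6544 + 14.7197 + 0.1475 = 97.698

97.698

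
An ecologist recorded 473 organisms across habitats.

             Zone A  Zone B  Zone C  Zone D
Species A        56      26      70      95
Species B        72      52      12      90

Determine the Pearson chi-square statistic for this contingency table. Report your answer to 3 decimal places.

50.994

Row totals: 247, 226. Column totals: 128, 78, 82, 185. Grand total N = 473.
Expected counts (row total × column total / N):
  Species A, Zone A: 247×128/473 = 66.8414
  Species A, Zone B: 247×78/473 = 40.7315
  Species A, Zone C: 247×82/473 = 42.8203
  Species A, Zone D: 247×185/473 = 96.6068
  Species B, Zone A: 226×128/473 = 61.1586
  Species B, Zone B: 226×78/473 = 37.2685
  Species B, Zone C: 226×82/473 = 39.1797
  Species B, Zone D: 226×185/473 = 88.3932
Contributions (O − E)²/E:
  (56 − 66.8414)²/66.8414 = 1.7584
  (26 − 40.7315)²/40.7315 = 5.3280
  (70 − 42.8203)²/42.8203 = 17.2520
  (95 − 96.6068)²/96.6068 = 0.0267
  (72 − 61.1586)²/61.1586 = 1.9218
  (52 − 37.2685)²/37.2685 = 5.8231
  (12 − 39.1797)²/39.1797 = 18.8551
  (90 − 88.3932)²/88.3932 = 0.0292
χ² = 1.7584 + 5.3280 + 17.2520 + 0.0267 + 1.9218 + 5.8231 + 18.8551 + 0.0292 = 50.994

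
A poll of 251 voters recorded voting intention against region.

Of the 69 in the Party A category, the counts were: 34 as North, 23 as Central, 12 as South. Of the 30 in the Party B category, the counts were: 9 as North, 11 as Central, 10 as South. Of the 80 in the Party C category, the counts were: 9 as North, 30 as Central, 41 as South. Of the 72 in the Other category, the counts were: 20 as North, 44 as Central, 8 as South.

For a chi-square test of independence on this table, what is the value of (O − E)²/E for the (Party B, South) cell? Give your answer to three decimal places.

0.270

Row total (Party B) = 30; column total (South) = 71; N = 251.
Expected count E = 30 × 71 / 251 = 8.4861.
Contribution = (O − E)²/E = (10 − 8.4861)² / 8.4861 = 0.270.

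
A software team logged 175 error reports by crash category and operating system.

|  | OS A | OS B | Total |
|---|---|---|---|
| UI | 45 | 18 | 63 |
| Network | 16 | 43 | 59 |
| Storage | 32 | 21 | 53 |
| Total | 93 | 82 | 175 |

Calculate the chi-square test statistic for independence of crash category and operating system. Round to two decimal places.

Grand total N = 175.
Expected counts (row total × column total / N):
  UI, OS A: 63×93/175 = 33.480
  UI, OS B: 63×82/175 = 29.520
  Network, OS A: 59×93/175 = 31.354
  Network, OS B: 59×82/175 = 27.646
  Storage, OS A: 53×93/175 = 28.166
  Storage, OS B: 53×82/175 = 24.834
Contributions (O − E)²/E:
  (45 − 33.480)²/33.480 = 3.9639
  (18 − 29.520)²/29.520 = 4.4956
  (16 − 31.354)²/31.354 = 7.5188
  (43 − 27.646)²/27.646 = 8.5273
  (32 − 28.166)²/28.166 = 0.5219
  (21 − 24.834)²/24.834 = 0.5919
χ² = 3.9639 + 4.4956 + 7.5188 + 8.5273 + 0.5219 + 0.5919 = 25.62

25.62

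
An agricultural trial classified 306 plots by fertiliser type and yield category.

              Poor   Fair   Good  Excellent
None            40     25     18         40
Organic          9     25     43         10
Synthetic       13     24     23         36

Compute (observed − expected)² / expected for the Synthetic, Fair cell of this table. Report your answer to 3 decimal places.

Row total (Synthetic) = 96; column total (Fair) = 74; N = 306.
Expected count E = 96 × 74 / 306 = 23.21569.
Contribution = (O − E)²/E = (24 − 23.21569)² / 23.21569 = 0.026.

0.026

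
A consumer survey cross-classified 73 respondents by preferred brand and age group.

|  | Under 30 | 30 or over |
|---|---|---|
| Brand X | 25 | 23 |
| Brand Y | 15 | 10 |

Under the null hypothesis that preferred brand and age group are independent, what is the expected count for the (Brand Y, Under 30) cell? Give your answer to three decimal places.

Row total (Brand Y) = 25; column total (Under 30) = 40; grand total N = 73.
Expected count = (row total × column total) / N = 25 × 40 / 73 = 13.699.

13.699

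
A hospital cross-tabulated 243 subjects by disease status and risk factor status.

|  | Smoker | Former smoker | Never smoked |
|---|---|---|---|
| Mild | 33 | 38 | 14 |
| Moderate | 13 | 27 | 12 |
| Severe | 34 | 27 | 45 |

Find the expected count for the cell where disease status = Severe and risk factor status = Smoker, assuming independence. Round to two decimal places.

Row total (Severe) = 106; column total (Smoker) = 80; grand total N = 243.
Expected count = (row total × column total) / N = 106 × 80 / 243 = 34.90.

34.90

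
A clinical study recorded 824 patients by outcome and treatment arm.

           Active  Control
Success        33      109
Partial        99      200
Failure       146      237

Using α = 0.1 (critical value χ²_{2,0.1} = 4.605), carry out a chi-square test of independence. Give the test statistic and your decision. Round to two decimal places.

10.34; reject H₀

Row totals: 142, 299, 383. Column totals: 278, 546. Grand total N = 824.
Expected counts (row total × column total / N):
  Success, Active: 142×278/824 = 47.908
  Success, Control: 142×546/824 = 94.092
  Partial, Active: 299×278/824 = 100.876
  Partial, Control: 299×546/824 = 198.124
  Failure, Active: 383×278/824 = 129.216
  Failure, Control: 383×546/824 = 253.784
Contributions (O − E)²/E:
  (33 − 47.908)²/47.908 = 4.6391
  (109 − 94.092)²/94.092 = 2.3620
  (99 − 100.876)²/100.876 = 0.0349
  (200 − 198.124)²/198.124 = 0.0178
  (146 − 129.216)²/129.216 = 2.1801
  (237 − 253.784)²/253.784 = 1.1100
χ² = 4.6391 + 2.3620 + 0.0349 + 0.0178 + 2.1801 + 1.1100 = 10.34
df = (3−1)(2−1) = 2. Since 10.34 > 4.605, reject the null hypothesis of independence at α = 0.1.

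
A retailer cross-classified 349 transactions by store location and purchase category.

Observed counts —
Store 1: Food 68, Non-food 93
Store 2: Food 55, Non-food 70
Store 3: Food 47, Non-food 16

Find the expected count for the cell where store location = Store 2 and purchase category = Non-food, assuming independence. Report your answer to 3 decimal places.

Row total (Store 2) = 125; column total (Non-food) = 179; grand total N = 349.
Expected count = (row total × column total) / N = 125 × 179 / 349 = 64.112.

64.112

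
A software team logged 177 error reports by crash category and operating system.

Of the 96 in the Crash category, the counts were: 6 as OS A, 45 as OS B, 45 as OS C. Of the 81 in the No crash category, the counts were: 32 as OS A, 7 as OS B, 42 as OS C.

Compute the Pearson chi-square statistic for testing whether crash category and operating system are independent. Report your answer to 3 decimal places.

44.712

Row totals: 96, 81. Column totals: 38, 52, 87. Grand total N = 177.
Expected counts (row total × column total / N):
  Crash, OS A: 96×38/177 = 20.6102
  Crash, OS B: 96×52/177 = 28.2034
  Crash, OS C: 96×87/177 = 47.1864
  No crash, OS A: 81×38/177 = 17.3898
  No crash, OS B: 81×52/177 = 23.7966
  No crash, OS C: 81×87/177 = 39.8136
Contributions (O − E)²/E:
  (6 − 20.6102)²/20.6102 = 10.3569
  (45 − 28.2034)²/28.2034 = 10.0033
  (45 − 47.1864)²/47.1864 = 0.1013
  (32 − 17.3898)²/17.3898 = 12.2749
  (7 − 23.7966)²/23.7966 = 11.8557
  (42 − 39.8136)²/39.8136 = 0.1201
χ² = 10.3569 + 10.0033 + 0.1013 + 12.2749 + 11.8557 + 0.1201 = 44.712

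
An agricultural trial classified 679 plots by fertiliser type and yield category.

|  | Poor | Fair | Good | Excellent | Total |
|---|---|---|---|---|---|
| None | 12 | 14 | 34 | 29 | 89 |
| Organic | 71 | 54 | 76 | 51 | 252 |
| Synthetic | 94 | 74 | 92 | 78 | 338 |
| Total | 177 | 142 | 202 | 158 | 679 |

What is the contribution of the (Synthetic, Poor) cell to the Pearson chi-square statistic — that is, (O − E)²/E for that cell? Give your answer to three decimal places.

Row total (Synthetic) = 338; column total (Poor) = 177; N = 679.
Expected count E = 338 × 177 / 679 = 88.10898.
Contribution = (O − E)²/E = (94 − 88.10898)² / 88.10898 = 0.394.

0.394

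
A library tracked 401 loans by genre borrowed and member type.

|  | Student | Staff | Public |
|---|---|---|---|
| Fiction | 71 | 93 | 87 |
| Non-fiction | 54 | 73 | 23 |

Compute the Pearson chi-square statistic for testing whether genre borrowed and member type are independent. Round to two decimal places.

17.64

Row totals: 251, 150. Column totals: 125, 166, 110. Grand total N = 401.
Expected counts (row total × column total / N):
  Fiction, Student: 251×125/401 = 78.242
  Fiction, Staff: 251×166/401 = 103.905
  Fiction, Public: 251×110/401 = 68.853
  Non-fiction, Student: 150×125/401 = 46.758
  Non-fiction, Staff: 150×166/401 = 62.095
  Non-fiction, Public: 150×110/401 = 41.147
Contributions (O − E)²/E:
  (71 − 78.242)²/78.242 = 0.6703
  (93 − 103.905)²/103.905 = 1.1445
  (87 − 68.853)²/68.853 = 4.7829
  (54 − 46.758)²/46.758 = 1.1217
  (73 − 62.095)²/62.095 = 1.9151
  (23 − 41.147)²/41.147 = 8.0033
χ² = 0.6703 + 1.1445 + 4.7829 + 1.1217 + 1.9151 + 8.0033 = 17.64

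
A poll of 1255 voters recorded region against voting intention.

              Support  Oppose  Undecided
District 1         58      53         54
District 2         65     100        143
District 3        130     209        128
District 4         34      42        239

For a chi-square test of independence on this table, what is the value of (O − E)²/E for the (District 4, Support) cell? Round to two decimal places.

Row total (District 4) = 315; column total (Support) = 287; N = 1255.
Expected count E = 315 × 287 / 1255 = 72.036.
Contribution = (O − E)²/E = (34 − 72.036)² / 72.036 = 20.08.

20.08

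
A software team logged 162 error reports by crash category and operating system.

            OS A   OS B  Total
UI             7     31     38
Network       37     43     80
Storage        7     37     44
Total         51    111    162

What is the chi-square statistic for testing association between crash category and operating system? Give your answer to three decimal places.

16.041

Grand total N = 162.
Expected counts (row total × column total / N):
  UI, OS A: 38×51/162 = 11.9630
  UI, OS B: 38×111/162 = 26.0370
  Network, OS A: 80×51/162 = 25.1852
  Network, OS B: 80×111/162 = 54.8148
  Storage, OS A: 44×51/162 = 13.8519
  Storage, OS B: 44×111/162 = 30.1481
Contributions (O − E)²/E:
  (7 − 11.9630)²/11.9630 = 2.0590
  (31 − 26.0370)²/26.0370 = 0.9460
  (37 − 25.1852)²/25.1852 = 5.5425
  (43 − 54.8148)²/54.8148 = 2.5466
  (7 − 13.8519)²/13.8519 = 3.3893
  (37 − 30.1481)²/30.1481 = 1.5573
χ² = 2.0590 + 0.9460 + 5.5425 + 2.5466 + 3.3893 + 1.5573 = 16.041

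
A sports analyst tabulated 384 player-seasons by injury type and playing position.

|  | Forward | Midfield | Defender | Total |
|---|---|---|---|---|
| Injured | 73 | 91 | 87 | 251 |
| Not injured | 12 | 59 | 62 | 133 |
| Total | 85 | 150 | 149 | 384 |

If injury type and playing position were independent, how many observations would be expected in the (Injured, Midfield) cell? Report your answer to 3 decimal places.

98.047

Row total (Injured) = 251; column total (Midfield) = 150; grand total N = 384.
Expected count = (row total × column total) / N = 251 × 150 / 384 = 98.047.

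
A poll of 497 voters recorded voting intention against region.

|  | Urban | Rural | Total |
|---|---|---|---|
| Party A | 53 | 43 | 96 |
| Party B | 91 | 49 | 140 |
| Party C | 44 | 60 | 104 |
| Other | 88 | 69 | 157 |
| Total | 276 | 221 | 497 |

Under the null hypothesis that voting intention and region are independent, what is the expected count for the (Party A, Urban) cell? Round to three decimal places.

Row total (Party A) = 96; column total (Urban) = 276; grand total N = 497.
Expected count = (row total × column total) / N = 96 × 276 / 497 = 53.312.

53.312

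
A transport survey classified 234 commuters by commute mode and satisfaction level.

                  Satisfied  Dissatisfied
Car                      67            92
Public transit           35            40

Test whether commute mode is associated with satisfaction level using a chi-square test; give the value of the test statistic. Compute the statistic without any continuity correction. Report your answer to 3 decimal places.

Row totals: 159, 75. Column totals: 102, 132. Grand total N = 234.
Expected counts (row total × column total / N):
  Car, Satisfied: 159×102/234 = 69.3077
  Car, Dissatisfied: 159×132/234 = 89.6923
  Public transit, Satisfied: 75×102/234 = 32.6923
  Public transit, Dissatisfied: 75×132/234 = 42.3077
Contributions (O − E)²/E:
  (67 − 69.3077)²/69.3077 = 0.0768
  (92 − 89.6923)²/89.6923 = 0.0594
  (35 − 32.6923)²/32.6923 = 0.1629
  (40 − 42.3077)²/42.3077 = 0.1259
χ² = 0.0768 + 0.0594 + 0.1629 + 0.1259 = 0.425

0.425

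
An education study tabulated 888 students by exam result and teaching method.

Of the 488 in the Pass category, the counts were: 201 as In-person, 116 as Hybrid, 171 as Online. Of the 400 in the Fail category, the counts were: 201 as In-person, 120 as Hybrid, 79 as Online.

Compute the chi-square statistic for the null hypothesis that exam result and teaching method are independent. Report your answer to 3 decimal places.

Row totals: 488, 400. Column totals: 402, 236, 250. Grand total N = 888.
Expected counts (row total × column total / N):
  Pass, In-person: 488×402/888 = 220.9189
  Pass, Hybrid: 488×236/888 = 129.6937
  Pass, Online: 488×250/888 = 137.3874
  Fail, In-person: 400×402/888 = 181.0811
  Fail, Hybrid: 400×236/888 = 106.3063
  Fail, Online: 400×250/888 = 112.6126
Contributions (O − E)²/E:
  (201 − 220.9189)²/220.9189 = 1.7960
  (116 − 129.6937)²/129.6937 = 1.4458
  (171 − 137.3874)²/137.3874 = 8.2235
  (201 − 181.0811)²/181.0811 = 2.1911
  (120 − 106.3063)²/106.3063 = 1.7639
  (79 − 112.6126)²/112.6126 = 10.0327
χ² = 1.7960 + 1.4458 + 8.2235 + 2.1911 + 1.7639 + 10.0327 = 25.453

25.453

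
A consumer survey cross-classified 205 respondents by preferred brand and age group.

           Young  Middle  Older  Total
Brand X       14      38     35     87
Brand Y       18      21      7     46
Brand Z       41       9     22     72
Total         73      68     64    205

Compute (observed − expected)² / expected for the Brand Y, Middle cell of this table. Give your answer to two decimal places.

Row total (Brand Y) = 46; column total (Middle) = 68; N = 205.
Expected count E = 46 × 68 / 205 = 15.259.
Contribution = (O − E)²/E = (21 − 15.259)² / 15.259 = 2.16.

2.16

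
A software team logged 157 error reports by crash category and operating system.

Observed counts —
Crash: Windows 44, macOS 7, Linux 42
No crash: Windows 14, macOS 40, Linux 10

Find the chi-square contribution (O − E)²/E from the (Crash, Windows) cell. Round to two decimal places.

Row total (Crash) = 93; column total (Windows) = 58; N = 157.
Expected count E = 93 × 58 / 157 = 34.3567.
Contribution = (O − E)²/E = (44 − 34.3567)² / 34.3567 = 2.71.

2.71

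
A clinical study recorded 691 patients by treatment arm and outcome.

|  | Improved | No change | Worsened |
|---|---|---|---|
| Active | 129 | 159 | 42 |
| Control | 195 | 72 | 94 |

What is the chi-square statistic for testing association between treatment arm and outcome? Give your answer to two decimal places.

64.83

Row totals: 330, 361. Column totals: 324, 231, 136. Grand total N = 691.
Expected counts (row total × column total / N):
  Active, Improved: 330×324/691 = 154.732
  Active, No change: 330×231/691 = 110.318
  Active, Worsened: 330×136/691 = 64.949
  Control, Improved: 361×324/691 = 169.268
  Control, No change: 361×231/691 = 120.682
  Control, Worsened: 361×136/691 = 71.051
Contributions (O − E)²/E:
  (129 − 154.732)²/154.732 = 4.2792
  (159 − 110.318)²/110.318 = 21.4828
  (42 − 64.949)²/64.949 = 8.1088
  (195 − 169.268)²/169.268 = 3.9118
  (72 − 120.682)²/120.682 = 19.6379
  (94 − 71.051)²/71.051 = 7.4124
χ² = 4.2792 + 21.4828 + 8.1088 + 3.9118 + 19.6379 + 7.4124 = 64.83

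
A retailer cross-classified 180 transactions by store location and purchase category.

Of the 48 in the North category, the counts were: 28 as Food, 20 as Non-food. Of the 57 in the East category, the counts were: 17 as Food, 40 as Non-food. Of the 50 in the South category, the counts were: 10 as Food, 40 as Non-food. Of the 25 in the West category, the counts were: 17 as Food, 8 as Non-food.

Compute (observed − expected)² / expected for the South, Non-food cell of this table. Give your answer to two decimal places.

3.33

Row total (South) = 50; column total (Non-food) = 108; N = 180.
Expected count E = 50 × 108 / 180 = 30.000.
Contribution = (O − E)²/E = (40 − 30.000)² / 30.000 = 3.33.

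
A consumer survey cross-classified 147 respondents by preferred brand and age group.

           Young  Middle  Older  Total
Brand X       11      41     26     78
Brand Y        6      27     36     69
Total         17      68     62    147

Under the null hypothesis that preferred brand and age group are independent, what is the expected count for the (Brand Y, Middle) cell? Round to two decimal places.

Row total (Brand Y) = 69; column total (Middle) = 68; grand total N = 147.
Expected count = (row total × column total) / N = 69 × 68 / 147 = 31.92.

31.92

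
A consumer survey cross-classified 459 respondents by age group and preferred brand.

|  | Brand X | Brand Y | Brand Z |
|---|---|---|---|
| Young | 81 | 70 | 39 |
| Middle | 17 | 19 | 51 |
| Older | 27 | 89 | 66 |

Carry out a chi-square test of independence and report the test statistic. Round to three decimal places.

66.076

Row totals: 190, 87, 182. Column totals: 125, 178, 156. Grand total N = 459.
Expected counts (row total × column total / N):
  Young, Brand X: 190×125/459 = 51.74292
  Young, Brand Y: 190×178/459 = 73.68192
  Young, Brand Z: 190×156/459 = 64.57516
  Middle, Brand X: 87×125/459 = 23.69281
  Middle, Brand Y: 87×178/459 = 33.73856
  Middle, Brand Z: 87×156/459 = 29.56863
  Older, Brand X: 182×125/459 = 49.56427
  Older, Brand Y: 182×178/459 = 70.57952
  Older, Brand Z: 182×156/459 = 61.85621
Contributions (O − E)²/E:
  (81 − 51.74292)²/51.74292 = 16.5429
  (70 − 73.68192)²/73.68192 = 0.1840
  (39 − 64.57516)²/64.57516 = 10.1291
  (17 − 23.69281)²/23.69281 = 1.8906
  (19 − 33.73856)²/33.73856 = 6.4385
  (51 − 29.56863)²/29.56863 = 15.5335
  (27 − 49.56427)²/49.56427 = 10.2724
  (89 − 70.57952)²/70.57952 = 4.8075
  (66 − 61.85621)²/61.85621 = 0.2776
χ² = 16.5429 + 0.1840 + 10.1291 + 1.8906 + 6.4385 + 15.5335 + 10.2724 + 4.8075 + 0.2776 = 66.076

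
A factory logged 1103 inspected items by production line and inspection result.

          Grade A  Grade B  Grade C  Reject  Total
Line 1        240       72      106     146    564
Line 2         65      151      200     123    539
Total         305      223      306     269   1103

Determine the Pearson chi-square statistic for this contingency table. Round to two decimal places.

158.75

Grand total N = 1103.
Expected counts (row total × column total / N):
  Line 1, Grade A: 564×305/1103 = 155.956
  Line 1, Grade B: 564×223/1103 = 114.027
  Line 1, Grade C: 564×306/1103 = 156.468
  Line 1, Reject: 564×269/1103 = 137.549
  Line 2, Grade A: 539×305/1103 = 149.044
  Line 2, Grade B: 539×223/1103 = 108.973
  Line 2, Grade C: 539×306/1103 = 149.532
  Line 2, Reject: 539×269/1103 = 131.451
Contributions (O − E)²/E:
  (240 − 155.956)²/155.956 = 45.2909
  (72 − 114.027)²/114.027 = 15.4899
  (106 − 156.468)²/156.468 = 16.2782
  (146 − 137.549)²/137.549 = 0.5192
  (65 − 149.044)²/149.044 = 47.3913
  (151 − 108.973)²/108.973 = 16.2083
  (200 − 149.532)²/149.532 = 17.0333
  (123 − 131.451)²/131.451 = 0.5433
χ² = 45.2909 + 15.4899 + 16.2782 + 0.5192 + 47.3913 + 16.2083 + 17.0333 + 0.5433 = 158.75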